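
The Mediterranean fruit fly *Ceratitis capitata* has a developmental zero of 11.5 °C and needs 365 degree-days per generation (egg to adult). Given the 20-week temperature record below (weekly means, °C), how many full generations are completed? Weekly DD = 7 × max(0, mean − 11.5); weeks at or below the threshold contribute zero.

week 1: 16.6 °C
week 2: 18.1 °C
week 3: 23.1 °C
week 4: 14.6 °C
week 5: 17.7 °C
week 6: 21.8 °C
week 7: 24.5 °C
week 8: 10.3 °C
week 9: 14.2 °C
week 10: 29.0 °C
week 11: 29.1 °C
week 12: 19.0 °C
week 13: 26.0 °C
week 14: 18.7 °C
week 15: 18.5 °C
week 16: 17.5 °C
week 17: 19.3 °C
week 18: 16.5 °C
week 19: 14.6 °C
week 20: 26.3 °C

Weekly DD (7 × max(0, T̄ − 11.5)): 35.7, 46.2, 81.2, 21.7, 43.4, 72.1, 91.0, 0.0, 18.9, 122.5, 123.2, 52.5, 101.5, 50.4, 49.0, 42.0, 54.6, 35.0, 21.7, 103.6.
Season total = 1166.2 DD.
Complete generations = ⌊1166.2 / 365⌋ = 3.

3 generations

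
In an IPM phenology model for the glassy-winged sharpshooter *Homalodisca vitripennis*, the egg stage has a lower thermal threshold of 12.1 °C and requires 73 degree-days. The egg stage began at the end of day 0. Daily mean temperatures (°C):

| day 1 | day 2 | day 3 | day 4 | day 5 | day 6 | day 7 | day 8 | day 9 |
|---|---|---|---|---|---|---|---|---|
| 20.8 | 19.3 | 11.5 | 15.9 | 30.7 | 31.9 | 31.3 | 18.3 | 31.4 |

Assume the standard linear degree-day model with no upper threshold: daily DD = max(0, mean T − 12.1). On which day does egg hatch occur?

Daily DD above 12.1 °C: 8.7, 7.2, 0.0, 3.8, 18.6, 19.8, 19.2, 6.2, 19.3.
Cumulative: 8.7, 15.9, 15.9, 19.7, 38.3, 58.1, 77.3, 83.5, 102.8.
The total first reaches 73 DD on day 7.

day 7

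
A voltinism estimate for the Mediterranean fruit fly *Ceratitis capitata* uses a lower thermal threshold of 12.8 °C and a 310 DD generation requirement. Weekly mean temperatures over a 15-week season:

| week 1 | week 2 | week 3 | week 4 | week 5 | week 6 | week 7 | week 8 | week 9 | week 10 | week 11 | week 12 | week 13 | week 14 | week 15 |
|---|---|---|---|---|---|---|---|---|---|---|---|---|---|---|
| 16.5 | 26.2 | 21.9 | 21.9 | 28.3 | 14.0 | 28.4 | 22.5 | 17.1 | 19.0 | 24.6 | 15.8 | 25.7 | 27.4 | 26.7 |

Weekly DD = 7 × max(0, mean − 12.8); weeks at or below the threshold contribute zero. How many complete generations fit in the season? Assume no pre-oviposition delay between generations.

Weekly DD (7 × max(0, T̄ − 12.8)): 25.9, 93.8, 63.7, 63.7, 108.5, 8.4, 109.2, 67.9, 30.1, 43.4, 82.6, 21.0, 90.3, 102.2, 97.3.
Season total = 1008.0 DD.
Complete generations = ⌊1008.0 / 310⌋ = 3.

3 generations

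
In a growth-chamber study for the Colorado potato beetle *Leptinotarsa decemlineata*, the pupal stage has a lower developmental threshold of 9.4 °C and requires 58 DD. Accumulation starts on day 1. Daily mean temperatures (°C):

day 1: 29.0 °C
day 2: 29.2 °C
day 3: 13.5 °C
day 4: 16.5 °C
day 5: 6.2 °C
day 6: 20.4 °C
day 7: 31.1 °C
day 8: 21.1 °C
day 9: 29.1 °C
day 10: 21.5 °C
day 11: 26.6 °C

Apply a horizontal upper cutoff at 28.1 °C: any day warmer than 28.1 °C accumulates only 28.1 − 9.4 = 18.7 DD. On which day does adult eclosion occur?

Daily DD above 9.4 °C (capped at 18.7): 18.7, 18.7, 4.1, 7.1, 0.0, 11.0, 18.7, 11.7, 18.7, 12.1, 17.2.
Cumulative: 18.7, 37.4, 41.5, 48.6, 48.6, 59.6, 78.3, 90.0, 108.7, 120.8, 138.0.
The total first reaches 58 DD on day 6.

day 6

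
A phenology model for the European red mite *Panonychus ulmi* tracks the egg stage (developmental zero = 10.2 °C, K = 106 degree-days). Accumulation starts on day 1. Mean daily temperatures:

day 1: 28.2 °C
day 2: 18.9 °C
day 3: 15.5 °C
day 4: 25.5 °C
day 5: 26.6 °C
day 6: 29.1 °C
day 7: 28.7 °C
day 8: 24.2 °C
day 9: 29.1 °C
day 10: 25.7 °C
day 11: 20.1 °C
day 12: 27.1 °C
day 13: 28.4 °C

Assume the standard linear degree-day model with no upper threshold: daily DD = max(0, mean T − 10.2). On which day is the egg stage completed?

Daily DD above 10.2 °C: 18.0, 8.7, 5.3, 15.3, 16.4, 18.9, 18.5, 14.0, 18.9, 15.5, 9.9, 16.9, 18.2.
Cumulative: 18.0, 26.7, 32.0, 47.3, 63.7, 82.6, 101.1, 115.1, 134.0, 149.5, 159.4, 176.3, 194.5.
The total first reaches 106 DD on day 8.

day 8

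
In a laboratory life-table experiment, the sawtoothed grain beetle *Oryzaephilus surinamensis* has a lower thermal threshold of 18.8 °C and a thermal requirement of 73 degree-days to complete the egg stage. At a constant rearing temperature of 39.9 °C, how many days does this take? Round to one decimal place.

Daily accumulation = 39.9 − 18.8 = 21.1 DD/day.
Duration = 73 / 21.1 = 3.460 ≈ 3.5 days.

3.5 days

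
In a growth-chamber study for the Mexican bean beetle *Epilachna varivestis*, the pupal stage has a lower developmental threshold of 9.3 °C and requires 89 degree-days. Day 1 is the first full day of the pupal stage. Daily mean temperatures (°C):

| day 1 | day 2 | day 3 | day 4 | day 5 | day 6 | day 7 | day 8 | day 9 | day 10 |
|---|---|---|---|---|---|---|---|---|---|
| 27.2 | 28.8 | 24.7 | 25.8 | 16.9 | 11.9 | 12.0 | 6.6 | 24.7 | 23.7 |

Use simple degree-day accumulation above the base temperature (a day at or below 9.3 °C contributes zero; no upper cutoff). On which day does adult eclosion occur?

day 9

Daily DD above 9.3 °C: 17.9, 19.5, 15.4, 16.5, 7.6, 2.6, 2.7, 0.0, 15.4, 14.4.
Cumulative: 17.9, 37.4, 52.8, 69.3, 76.9, 79.5, 82.2, 82.2, 97.6, 112.0.
The total first reaches 89 DD on day 9.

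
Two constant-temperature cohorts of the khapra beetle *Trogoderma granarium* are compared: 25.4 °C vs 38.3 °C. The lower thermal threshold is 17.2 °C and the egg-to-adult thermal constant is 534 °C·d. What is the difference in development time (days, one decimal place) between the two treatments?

39.8 days

At 25.4 °C: 534 / (25.4 − 17.2) = 534 / 8.2 = 65.122 d.
At 38.3 °C: 534 / (38.3 − 17.2) = 534 / 21.1 = 25.308 d.
Difference = |65.122 − 25.308| = 39.814 ≈ 39.8 days.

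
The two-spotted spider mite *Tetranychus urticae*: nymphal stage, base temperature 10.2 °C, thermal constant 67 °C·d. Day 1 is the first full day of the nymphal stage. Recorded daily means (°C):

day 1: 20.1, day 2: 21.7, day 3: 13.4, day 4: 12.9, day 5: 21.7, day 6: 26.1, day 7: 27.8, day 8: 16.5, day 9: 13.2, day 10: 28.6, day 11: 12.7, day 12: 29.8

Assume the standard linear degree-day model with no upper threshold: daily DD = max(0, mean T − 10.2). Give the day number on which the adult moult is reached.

Daily DD above 10.2 °C: 9.9, 11.5, 3.2, 2.7, 11.5, 15.9, 17.6, 6.3, 3.0, 18.4, 2.5, 19.6.
Cumulative: 9.9, 21.4, 24.6, 27.3, 38.8, 54.7, 72.3, 78.6, 81.6, 100.0, 102.5, 122.1.
The total first reaches 67 DD on day 7.

day 7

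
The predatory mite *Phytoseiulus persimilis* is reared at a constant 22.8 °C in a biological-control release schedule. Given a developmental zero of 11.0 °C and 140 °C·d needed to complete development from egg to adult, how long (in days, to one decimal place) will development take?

11.9 days

Daily accumulation = 22.8 − 11.0 = 11.8 DD/day.
Duration = 140 / 11.8 = 11.864 ≈ 11.9 days.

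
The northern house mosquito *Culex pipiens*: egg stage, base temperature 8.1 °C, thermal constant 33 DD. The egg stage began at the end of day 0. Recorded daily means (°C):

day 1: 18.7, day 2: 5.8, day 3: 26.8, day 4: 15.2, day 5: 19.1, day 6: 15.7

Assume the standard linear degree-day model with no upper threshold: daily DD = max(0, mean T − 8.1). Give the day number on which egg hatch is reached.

day 4

Daily DD above 8.1 °C: 10.6, 0.0, 18.7, 7.1, 11.0, 7.6.
Cumulative: 10.6, 10.6, 29.3, 36.4, 47.4, 55.0.
The total first reaches 33 DD on day 4.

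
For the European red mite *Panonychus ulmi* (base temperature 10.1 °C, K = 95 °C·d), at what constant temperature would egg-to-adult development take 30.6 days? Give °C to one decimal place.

13.2 °C

Required daily accumulation = 95 / 30.6 = 3.105 DD/day.
T = T_base + 3.105 = 10.1 + 3.105 = 13.205 ≈ 13.2 °C.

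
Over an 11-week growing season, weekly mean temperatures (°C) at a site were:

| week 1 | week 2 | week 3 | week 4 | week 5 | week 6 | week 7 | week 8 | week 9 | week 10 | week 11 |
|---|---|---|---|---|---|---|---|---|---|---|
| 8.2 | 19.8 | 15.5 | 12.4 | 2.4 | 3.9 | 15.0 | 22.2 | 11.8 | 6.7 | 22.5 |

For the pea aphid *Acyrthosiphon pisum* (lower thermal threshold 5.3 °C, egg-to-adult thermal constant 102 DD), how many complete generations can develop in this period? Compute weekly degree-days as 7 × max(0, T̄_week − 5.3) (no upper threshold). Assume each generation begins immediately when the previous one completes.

Weekly DD (7 × max(0, T̄ − 5.3)): 20.3, 101.5, 71.4, 49.7, 0.0, 0.0, 67.9, 118.3, 45.5, 9.8, 120.4.
Season total = 604.8 DD.
Complete generations = ⌊604.8 / 102⌋ = 5.

5 generations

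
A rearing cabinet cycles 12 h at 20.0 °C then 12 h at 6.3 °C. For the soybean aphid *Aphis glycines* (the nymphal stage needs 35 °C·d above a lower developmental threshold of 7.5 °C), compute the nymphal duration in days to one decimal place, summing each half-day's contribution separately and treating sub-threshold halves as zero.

Day half: max(0, 20.0 − 7.5) × 0.5 = 12.5 × 0.5 = 6.25 DD.
Night half: max(0, 6.3 − 7.5) × 0.5 = 0.0 × 0.5 = 0.00 DD.
Per 24 h: 6.25 DD/day.
Duration = 35 / 6.25 = 5.600 ≈ 5.6 days.

5.6 days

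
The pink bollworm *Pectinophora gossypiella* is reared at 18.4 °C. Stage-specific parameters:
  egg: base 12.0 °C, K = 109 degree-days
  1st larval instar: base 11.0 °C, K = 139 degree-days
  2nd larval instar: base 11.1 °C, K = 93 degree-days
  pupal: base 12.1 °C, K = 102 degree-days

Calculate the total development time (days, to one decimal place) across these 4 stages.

egg: 109 / (18.4 − 12.0) = 109 / 6.4 = 17.031 d.
1st larval instar: 139 / (18.4 − 11.0) = 139 / 7.4 = 18.784 d.
2nd larval instar: 93 / (18.4 − 11.1) = 93 / 7.3 = 12.740 d.
pupal: 102 / (18.4 − 12.1) = 102 / 6.3 = 16.190 d.
Sum = 64.745 ≈ 64.7 days.

64.7 days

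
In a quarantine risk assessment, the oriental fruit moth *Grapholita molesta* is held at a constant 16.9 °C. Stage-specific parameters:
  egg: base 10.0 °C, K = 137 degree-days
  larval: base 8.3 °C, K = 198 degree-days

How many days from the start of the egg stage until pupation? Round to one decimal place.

egg: 137 / (16.9 − 10.0) = 137 / 6.9 = 19.855 d.
larval: 198 / (16.9 − 8.3) = 198 / 8.6 = 23.023 d.
Sum = 42.878 ≈ 42.9 days.

42.9 days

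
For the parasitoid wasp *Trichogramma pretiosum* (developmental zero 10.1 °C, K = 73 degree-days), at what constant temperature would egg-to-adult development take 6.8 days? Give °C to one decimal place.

20.8 °C

Required daily accumulation = 73 / 6.8 = 10.735 DD/day.
T = T_base + 10.735 = 10.1 + 10.735 = 20.835 ≈ 20.8 °C.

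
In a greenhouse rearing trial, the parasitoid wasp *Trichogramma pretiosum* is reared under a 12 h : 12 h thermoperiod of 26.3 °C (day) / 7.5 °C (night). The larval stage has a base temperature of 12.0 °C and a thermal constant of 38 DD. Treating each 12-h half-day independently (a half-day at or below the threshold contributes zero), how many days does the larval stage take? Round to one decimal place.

5.3 days

Day half: max(0, 26.3 − 12.0) × 0.5 = 14.3 × 0.5 = 7.15 DD.
Night half: max(0, 7.5 − 12.0) × 0.5 = 0.0 × 0.5 = 0.00 DD.
Per 24 h: 7.15 DD/day.
Duration = 38 / 7.15 = 5.315 ≈ 5.3 days.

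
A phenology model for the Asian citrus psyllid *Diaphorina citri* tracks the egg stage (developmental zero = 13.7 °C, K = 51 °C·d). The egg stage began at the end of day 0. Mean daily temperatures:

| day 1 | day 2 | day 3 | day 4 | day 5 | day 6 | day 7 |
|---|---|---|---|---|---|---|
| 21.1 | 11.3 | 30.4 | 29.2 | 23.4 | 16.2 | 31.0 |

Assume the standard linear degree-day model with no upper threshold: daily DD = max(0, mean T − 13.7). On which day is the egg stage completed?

Daily DD above 13.7 °C: 7.4, 0.0, 16.7, 15.5, 9.7, 2.5, 17.3.
Cumulative: 7.4, 7.4, 24.1, 39.6, 49.3, 51.8, 69.1.
The total first reaches 51 DD on day 6.

day 6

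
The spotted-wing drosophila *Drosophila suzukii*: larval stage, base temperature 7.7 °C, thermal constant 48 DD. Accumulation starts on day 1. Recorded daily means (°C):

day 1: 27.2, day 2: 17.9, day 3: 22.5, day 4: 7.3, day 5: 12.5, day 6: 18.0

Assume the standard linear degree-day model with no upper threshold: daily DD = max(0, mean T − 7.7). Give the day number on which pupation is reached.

day 5

Daily DD above 7.7 °C: 19.5, 10.2, 14.8, 0.0, 4.8, 10.3.
Cumulative: 19.5, 29.7, 44.5, 44.5, 49.3, 59.6.
The total first reaches 48 DD on day 5.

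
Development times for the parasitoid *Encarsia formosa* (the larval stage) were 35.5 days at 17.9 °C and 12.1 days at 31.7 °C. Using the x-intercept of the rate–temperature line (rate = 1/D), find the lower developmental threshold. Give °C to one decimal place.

10.8 °C

Under the model K = D·(T − T_b), so D₁·(T₁ − T_b) = D₂·(T₂ − T_b).
35.5·(17.9 − T_b) = 12.1·(31.7 − T_b)
T_b = (35.5·17.9 − 12.1·31.7) / (35.5 − 12.1) = 251.88 / 23.4 = 10.764 °C ≈ 10.8 °C.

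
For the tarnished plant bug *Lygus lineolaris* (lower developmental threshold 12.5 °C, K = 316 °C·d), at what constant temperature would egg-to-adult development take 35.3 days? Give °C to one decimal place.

Required daily accumulation = 316 / 35.3 = 8.952 DD/day.
T = T_base + 8.952 = 12.5 + 8.952 = 21.452 ≈ 21.5 °C.

21.5 °C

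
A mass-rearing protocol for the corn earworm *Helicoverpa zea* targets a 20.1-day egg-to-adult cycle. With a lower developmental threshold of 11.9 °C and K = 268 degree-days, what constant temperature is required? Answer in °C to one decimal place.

Required daily accumulation = 268 / 20.1 = 13.333 DD/day.
T = T_base + 13.333 = 11.9 + 13.333 = 25.233 ≈ 25.2 °C.

25.2 °C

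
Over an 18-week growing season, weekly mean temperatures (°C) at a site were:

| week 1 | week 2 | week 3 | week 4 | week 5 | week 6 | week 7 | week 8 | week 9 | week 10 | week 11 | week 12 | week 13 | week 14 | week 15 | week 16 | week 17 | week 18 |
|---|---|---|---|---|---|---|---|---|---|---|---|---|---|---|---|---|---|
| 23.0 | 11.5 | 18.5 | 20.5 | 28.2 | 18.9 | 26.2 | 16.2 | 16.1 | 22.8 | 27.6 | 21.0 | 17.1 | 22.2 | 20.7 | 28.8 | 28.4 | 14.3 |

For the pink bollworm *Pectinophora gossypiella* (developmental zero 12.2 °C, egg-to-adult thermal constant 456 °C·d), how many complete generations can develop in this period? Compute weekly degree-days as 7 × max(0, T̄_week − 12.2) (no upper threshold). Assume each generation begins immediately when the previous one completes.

Weekly DD (7 × max(0, T̄ − 12.2)): 75.6, 0.0, 44.1, 58.1, 112.0, 46.9, 98.0, 28.0, 27.3, 74.2, 107.8, 61.6, 34.3, 70.0, 59.5, 116.2, 113.4, 14.7.
Season total = 1141.7 DD.
Complete generations = ⌊1141.7 / 456⌋ = 2.

2 generations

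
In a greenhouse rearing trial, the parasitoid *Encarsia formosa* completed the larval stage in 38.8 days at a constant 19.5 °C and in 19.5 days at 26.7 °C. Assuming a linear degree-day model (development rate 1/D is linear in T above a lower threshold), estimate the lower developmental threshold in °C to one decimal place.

Under the model K = D·(T − T_b), so D₁·(T₁ − T_b) = D₂·(T₂ − T_b).
38.8·(19.5 − T_b) = 19.5·(26.7 − T_b)
T_b = (38.8·19.5 − 19.5·26.7) / (38.8 − 19.5) = 235.95 / 19.3 = 12.225 °C ≈ 12.2 °C.

12.2 °C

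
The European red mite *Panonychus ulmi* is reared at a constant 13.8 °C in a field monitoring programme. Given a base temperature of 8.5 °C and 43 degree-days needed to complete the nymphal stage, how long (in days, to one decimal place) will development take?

Daily accumulation = 13.8 − 8.5 = 5.3 DD/day.
Duration = 43 / 5.3 = 8.113 ≈ 8.1 days.

8.1 days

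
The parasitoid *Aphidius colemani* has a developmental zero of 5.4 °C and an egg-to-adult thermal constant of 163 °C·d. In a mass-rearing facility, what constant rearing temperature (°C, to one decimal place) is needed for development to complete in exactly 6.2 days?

Required daily accumulation = 163 / 6.2 = 26.290 DD/day.
T = T_base + 26.290 = 5.4 + 26.290 = 31.690 ≈ 31.7 °C.

31.7 °C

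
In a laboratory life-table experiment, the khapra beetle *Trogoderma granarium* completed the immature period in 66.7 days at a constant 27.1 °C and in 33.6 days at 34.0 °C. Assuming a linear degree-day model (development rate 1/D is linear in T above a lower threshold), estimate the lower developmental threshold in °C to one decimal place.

20.1 °C

Under the model K = D·(T − T_b), so D₁·(T₁ − T_b) = D₂·(T₂ − T_b).
66.7·(27.1 − T_b) = 33.6·(34.0 − T_b)
T_b = (66.7·27.1 − 33.6·34.0) / (66.7 − 33.6) = 665.17 / 33.1 = 20.096 °C ≈ 20.1 °C.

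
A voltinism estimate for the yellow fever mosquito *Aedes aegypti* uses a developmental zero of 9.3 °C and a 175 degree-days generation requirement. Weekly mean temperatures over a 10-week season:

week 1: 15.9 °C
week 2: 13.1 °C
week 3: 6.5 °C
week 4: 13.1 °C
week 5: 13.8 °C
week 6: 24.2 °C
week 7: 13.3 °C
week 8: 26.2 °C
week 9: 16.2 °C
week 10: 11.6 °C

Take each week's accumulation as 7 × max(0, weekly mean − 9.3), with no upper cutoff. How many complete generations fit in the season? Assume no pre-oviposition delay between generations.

Weekly DD (7 × max(0, T̄ − 9.3)): 46.2, 26.6, 0.0, 26.6, 31.5, 104.3, 28.0, 118.3, 48.3, 16.1.
Season total = 445.9 DD.
Complete generations = ⌊445.9 / 175⌋ = 2.

2 generations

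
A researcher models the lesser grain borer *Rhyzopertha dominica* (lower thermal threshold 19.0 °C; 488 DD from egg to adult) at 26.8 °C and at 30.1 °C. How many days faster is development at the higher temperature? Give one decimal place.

At 26.8 °C: 488 / (26.8 − 19.0) = 488 / 7.8 = 62.564 d.
At 30.1 °C: 488 / (30.1 − 19.0) = 488 / 11.1 = 43.964 d.
Difference = |62.564 − 43.964| = 18.600 ≈ 18.6 days.

18.6 days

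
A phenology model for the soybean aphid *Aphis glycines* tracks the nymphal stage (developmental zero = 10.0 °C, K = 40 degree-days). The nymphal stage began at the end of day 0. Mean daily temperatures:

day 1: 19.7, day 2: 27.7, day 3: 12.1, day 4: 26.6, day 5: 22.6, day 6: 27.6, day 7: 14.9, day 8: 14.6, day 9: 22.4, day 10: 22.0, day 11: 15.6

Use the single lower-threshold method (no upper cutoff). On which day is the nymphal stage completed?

Daily DD above 10.0 °C: 9.7, 17.7, 2.1, 16.6, 12.6, 17.6, 4.9, 4.6, 12.4, 12.0, 5.6.
Cumulative: 9.7, 27.4, 29.5, 46.1, 58.7, 76.3, 81.2, 85.8, 98.2, 110.2, 115.8.
The total first reaches 40 DD on day 4.

day 4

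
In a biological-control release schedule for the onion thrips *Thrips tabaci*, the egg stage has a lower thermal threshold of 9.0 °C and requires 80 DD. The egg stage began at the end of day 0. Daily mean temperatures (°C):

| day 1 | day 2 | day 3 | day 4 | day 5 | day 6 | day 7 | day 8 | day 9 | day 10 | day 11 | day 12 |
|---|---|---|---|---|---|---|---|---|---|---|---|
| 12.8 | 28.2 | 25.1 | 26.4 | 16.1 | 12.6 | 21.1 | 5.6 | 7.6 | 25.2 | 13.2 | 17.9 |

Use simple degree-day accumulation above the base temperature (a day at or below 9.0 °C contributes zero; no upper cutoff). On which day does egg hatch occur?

Daily DD above 9.0 °C: 3.8, 19.2, 16.1, 17.4, 7.1, 3.6, 12.1, 0.0, 0.0, 16.2, 4.2, 8.9.
Cumulative: 3.8, 23.0, 39.1, 56.5, 63.6, 67.2, 79.3, 79.3, 79.3, 95.5, 99.7, 108.6.
The total first reaches 80 DD on day 10.

day 10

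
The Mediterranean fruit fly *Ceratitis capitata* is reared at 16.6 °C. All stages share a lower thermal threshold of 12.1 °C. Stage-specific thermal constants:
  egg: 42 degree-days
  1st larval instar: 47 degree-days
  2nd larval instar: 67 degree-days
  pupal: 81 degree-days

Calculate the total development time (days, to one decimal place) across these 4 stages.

Daily accumulation at 16.6 °C = 16.6 − 12.1 = 4.5 DD/day.
Total K = 42 + 47 + 67 + 81 = 237 DD.
Total duration = 237 / 4.5 = 52.667 ≈ 52.7 days.

52.7 days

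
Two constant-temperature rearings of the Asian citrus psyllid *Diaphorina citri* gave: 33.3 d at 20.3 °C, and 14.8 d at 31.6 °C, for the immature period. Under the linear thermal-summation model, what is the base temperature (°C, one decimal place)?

Linear rate model ⇒ the product D·(T − T_b) is constant across temperatures.
33.3·(20.3 − T_b) = 14.8·(31.6 − T_b)
T_b = (33.3·20.3 − 14.8·31.6) / (33.3 − 14.8) = 208.31 / 18.5 = 11.260 °C ≈ 11.3 °C.

11.3 °C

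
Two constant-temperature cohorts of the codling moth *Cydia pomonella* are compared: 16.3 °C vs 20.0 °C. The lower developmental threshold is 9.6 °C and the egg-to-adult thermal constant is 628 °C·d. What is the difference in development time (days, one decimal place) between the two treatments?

33.3 days

At 16.3 °C: 628 / (16.3 − 9.6) = 628 / 6.7 = 93.731 d.
At 20.0 °C: 628 / (20.0 − 9.6) = 628 / 10.4 = 60.385 d.
Difference = |93.731 − 60.385| = 33.347 ≈ 33.3 days.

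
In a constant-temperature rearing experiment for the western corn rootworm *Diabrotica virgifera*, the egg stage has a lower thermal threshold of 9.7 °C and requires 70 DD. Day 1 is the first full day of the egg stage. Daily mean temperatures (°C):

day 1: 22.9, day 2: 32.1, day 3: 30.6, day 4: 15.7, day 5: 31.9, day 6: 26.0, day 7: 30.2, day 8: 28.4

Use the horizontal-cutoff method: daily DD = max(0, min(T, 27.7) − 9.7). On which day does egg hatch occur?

Daily DD above 9.7 °C (capped at 18.0): 13.2, 18.0, 18.0, 6.0, 18.0, 16.3, 18.0, 18.0.
Cumulative: 13.2, 31.2, 49.2, 55.2, 73.2, 89.5, 107.5, 125.5.
The total first reaches 70 DD on day 5.

day 5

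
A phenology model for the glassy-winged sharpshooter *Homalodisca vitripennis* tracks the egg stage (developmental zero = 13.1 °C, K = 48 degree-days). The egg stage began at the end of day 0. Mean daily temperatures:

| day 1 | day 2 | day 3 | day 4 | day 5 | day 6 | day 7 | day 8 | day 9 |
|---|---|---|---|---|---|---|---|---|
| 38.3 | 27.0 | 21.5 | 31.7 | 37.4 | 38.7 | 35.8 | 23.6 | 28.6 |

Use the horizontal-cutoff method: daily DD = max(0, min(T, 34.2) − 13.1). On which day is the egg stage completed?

day 4

Daily DD above 13.1 °C (capped at 21.1): 21.1, 13.9, 8.4, 18.6, 21.1, 21.1, 21.1, 10.5, 15.5.
Cumulative: 21.1, 35.0, 43.4, 62.0, 83.1, 104.2, 125.3, 135.8, 151.3.
The total first reaches 48 DD on day 4.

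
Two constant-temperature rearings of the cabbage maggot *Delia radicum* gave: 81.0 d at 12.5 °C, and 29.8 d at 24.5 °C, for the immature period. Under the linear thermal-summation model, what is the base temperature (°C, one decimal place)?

Under the model K = D·(T − T_b), so D₁·(T₁ − T_b) = D₂·(T₂ − T_b).
81.0·(12.5 − T_b) = 29.8·(24.5 − T_b)
T_b = (81.0·12.5 − 29.8·24.5) / (81.0 − 29.8) = 282.40 / 51.2 = 5.516 °C ≈ 5.5 °C.

5.5 °C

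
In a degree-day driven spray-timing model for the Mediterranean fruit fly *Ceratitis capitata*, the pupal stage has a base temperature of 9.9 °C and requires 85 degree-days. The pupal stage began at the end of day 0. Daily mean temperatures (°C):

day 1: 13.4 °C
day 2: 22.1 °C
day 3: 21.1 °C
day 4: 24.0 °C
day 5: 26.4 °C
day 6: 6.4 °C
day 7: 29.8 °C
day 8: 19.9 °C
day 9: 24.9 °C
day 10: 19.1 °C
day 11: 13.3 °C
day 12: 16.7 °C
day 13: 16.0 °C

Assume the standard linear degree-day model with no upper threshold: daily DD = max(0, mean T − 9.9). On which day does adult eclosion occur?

Daily DD above 9.9 °C: 3.5, 12.2, 11.2, 14.1, 16.5, 0.0, 19.9, 10.0, 15.0, 9.2, 3.4, 6.8, 6.1.
Cumulative: 3.5, 15.7, 26.9, 41.0, 57.5, 57.5, 77.4, 87.4, 102.4, 111.6, 115.0, 121.8, 127.9.
The total first reaches 85 DD on day 8.

day 8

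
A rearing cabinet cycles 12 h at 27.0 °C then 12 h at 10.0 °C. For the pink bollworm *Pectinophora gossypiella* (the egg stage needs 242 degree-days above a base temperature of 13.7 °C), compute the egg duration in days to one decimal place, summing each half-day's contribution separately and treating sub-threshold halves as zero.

36.4 days

Day half: max(0, 27.0 − 13.7) × 0.5 = 13.3 × 0.5 = 6.65 DD.
Night half: max(0, 10.0 − 13.7) × 0.5 = 0.0 × 0.5 = 0.00 DD.
Per 24 h: 6.65 DD/day.
Duration = 242 / 6.65 = 36.391 ≈ 36.4 days.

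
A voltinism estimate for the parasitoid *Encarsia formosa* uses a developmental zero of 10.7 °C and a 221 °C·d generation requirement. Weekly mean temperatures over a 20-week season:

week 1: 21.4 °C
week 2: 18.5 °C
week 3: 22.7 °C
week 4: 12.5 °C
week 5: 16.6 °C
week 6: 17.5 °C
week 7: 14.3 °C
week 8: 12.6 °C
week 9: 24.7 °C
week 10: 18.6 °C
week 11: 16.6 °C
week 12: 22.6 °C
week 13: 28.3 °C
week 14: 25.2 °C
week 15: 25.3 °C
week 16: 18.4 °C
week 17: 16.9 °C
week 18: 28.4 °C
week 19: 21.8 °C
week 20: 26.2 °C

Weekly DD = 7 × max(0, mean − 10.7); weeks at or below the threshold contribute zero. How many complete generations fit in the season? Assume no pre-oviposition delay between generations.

Weekly DD (7 × max(0, T̄ − 10.7)): 74.9, 54.6, 84.0, 12.6, 41.3, 47.6, 25.2, 13.3, 98.0, 55.3, 41.3, 83.3, 123.2, 101.5, 102.2, 53.9, 43.4, 123.9, 77.7, 108.5.
Season total = 1365.7 DD.
Complete generations = ⌊1365.7 / 221⌋ = 6.

6 generations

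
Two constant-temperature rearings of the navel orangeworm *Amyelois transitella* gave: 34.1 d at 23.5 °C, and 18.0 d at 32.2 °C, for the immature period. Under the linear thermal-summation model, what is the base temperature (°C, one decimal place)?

Under the model K = D·(T − T_b), so D₁·(T₁ − T_b) = D₂·(T₂ − T_b).
34.1·(23.5 − T_b) = 18.0·(32.2 − T_b)
T_b = (34.1·23.5 − 18.0·32.2) / (34.1 − 18.0) = 221.75 / 16.1 = 13.773 °C ≈ 13.8 °C.

13.8 °C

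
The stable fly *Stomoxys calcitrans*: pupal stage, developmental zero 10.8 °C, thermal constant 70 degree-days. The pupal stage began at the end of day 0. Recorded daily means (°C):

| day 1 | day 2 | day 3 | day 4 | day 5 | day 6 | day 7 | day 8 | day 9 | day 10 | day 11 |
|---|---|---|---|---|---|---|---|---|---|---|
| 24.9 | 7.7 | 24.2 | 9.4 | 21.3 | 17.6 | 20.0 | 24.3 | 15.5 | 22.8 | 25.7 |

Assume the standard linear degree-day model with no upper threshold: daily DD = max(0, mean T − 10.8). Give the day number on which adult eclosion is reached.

day 9

Daily DD above 10.8 °C: 14.1, 0.0, 13.4, 0.0, 10.5, 6.8, 9.2, 13.5, 4.7, 12.0, 14.9.
Cumulative: 14.1, 14.1, 27.5, 27.5, 38.0, 44.8, 54.0, 67.5, 72.2, 84.2, 99.1.
The total first reaches 70 DD on day 9.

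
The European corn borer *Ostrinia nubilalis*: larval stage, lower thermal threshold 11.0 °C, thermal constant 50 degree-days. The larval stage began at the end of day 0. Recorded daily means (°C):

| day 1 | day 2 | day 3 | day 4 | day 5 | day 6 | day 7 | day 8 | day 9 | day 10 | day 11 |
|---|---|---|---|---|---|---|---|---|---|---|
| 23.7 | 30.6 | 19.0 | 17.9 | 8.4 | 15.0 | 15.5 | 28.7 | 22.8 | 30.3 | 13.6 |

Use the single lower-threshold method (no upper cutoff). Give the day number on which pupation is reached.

Daily DD above 11.0 °C: 12.7, 19.6, 8.0, 6.9, 0.0, 4.0, 4.5, 17.7, 11.8, 19.3, 2.6.
Cumulative: 12.7, 32.3, 40.3, 47.2, 47.2, 51.2, 55.7, 73.4, 85.2, 104.5, 107.1.
The total first reaches 50 DD on day 6.

day 6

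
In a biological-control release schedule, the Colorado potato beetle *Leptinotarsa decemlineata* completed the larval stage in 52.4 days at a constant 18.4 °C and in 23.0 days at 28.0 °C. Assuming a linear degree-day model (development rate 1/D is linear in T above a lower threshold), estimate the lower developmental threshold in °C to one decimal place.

10.9 °C

Linear rate model ⇒ the product D·(T − T_b) is constant across temperatures.
52.4·(18.4 − T_b) = 23.0·(28.0 − T_b)
T_b = (52.4·18.4 − 23.0·28.0) / (52.4 − 23.0) = 320.16 / 29.4 = 10.890 °C ≈ 10.9 °C.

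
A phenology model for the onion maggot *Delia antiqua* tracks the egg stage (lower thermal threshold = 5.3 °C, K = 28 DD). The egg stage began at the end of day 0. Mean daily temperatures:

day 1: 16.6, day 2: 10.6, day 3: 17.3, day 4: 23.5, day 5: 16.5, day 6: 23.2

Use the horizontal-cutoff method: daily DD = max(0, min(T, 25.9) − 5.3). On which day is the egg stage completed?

day 3

Daily DD above 5.3 °C (capped at 20.6): 11.3, 5.3, 12.0, 18.2, 11.2, 17.9.
Cumulative: 11.3, 16.6, 28.6, 46.8, 58.0, 75.9.
The total first reaches 28 DD on day 3.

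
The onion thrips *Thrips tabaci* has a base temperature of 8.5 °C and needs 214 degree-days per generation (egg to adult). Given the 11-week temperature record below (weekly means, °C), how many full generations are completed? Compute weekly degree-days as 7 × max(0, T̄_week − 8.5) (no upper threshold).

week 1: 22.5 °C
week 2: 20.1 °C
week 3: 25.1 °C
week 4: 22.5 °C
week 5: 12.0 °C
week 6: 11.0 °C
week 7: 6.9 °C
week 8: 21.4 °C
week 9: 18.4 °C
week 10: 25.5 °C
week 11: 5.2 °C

3 generations

Weekly DD (7 × max(0, T̄ − 8.5)): 98.0, 81.2, 116.2, 98.0, 24.5, 17.5, 0.0, 90.3, 69.3, 119.0, 0.0.
Season total = 714.0 DD.
Complete generations = ⌊714.0 / 214⌋ = 3.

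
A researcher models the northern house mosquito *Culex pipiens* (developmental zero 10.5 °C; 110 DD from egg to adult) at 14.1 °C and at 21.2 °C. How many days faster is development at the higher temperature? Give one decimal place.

At 14.1 °C: 110 / (14.1 − 10.5) = 110 / 3.6 = 30.556 d.
At 21.2 °C: 110 / (21.2 − 10.5) = 110 / 10.7 = 10.280 d.
Difference = |30.556 − 10.280| = 20.275 ≈ 20.3 days.

20.3 days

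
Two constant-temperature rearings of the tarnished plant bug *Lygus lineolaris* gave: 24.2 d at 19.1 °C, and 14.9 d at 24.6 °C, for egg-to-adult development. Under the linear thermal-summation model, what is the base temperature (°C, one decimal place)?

Under the model K = D·(T − T_b), so D₁·(T₁ − T_b) = D₂·(T₂ − T_b).
24.2·(19.1 − T_b) = 14.9·(24.6 − T_b)
T_b = (24.2·19.1 − 14.9·24.6) / (24.2 − 14.9) = 95.68 / 9.3 = 10.288 °C ≈ 10.3 °C.

10.3 °C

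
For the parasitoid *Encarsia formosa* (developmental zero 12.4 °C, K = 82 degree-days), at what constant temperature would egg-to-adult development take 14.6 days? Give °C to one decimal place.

Required daily accumulation = 82 / 14.6 = 5.616 DD/day.
T = T_base + 5.616 = 12.4 + 5.616 = 18.016 ≈ 18.0 °C.

18.0 °C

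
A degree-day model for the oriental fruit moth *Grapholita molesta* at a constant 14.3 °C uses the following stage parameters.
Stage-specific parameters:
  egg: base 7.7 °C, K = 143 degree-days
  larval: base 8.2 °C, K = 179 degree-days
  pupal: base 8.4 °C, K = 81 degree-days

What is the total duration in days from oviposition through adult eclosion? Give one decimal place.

egg: 143 / (14.3 − 7.7) = 143 / 6.6 = 21.667 d.
larval: 179 / (14.3 − 8.2) = 179 / 6.1 = 29.344 d.
pupal: 81 / (14.3 − 8.4) = 81 / 5.9 = 13.729 d.
Sum = 64.740 ≈ 64.7 days.

64.7 days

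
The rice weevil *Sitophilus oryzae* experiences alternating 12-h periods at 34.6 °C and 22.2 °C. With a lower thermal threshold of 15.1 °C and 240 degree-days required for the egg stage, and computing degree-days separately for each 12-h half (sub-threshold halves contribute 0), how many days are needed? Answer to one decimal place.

18.0 days

Day half: max(0, 34.6 − 15.1) × 0.5 = 19.5 × 0.5 = 9.75 DD.
Night half: max(0, 22.2 − 15.1) × 0.5 = 7.1 × 0.5 = 3.55 DD.
Per 24 h: 13.30 DD/day.
Duration = 240 / 13.30 = 18.045 ≈ 18.0 days.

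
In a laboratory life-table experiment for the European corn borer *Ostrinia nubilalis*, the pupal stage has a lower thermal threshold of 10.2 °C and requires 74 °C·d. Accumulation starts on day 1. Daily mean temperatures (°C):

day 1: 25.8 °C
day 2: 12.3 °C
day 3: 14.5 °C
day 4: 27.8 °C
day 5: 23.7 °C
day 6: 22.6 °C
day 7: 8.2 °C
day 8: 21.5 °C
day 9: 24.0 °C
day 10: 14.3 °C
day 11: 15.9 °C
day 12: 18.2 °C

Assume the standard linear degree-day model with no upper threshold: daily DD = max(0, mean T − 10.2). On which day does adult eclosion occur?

Daily DD above 10.2 °C: 15.6, 2.1, 4.3, 17.6, 13.5, 12.4, 0.0, 11.3, 13.8, 4.1, 5.7, 8.0.
Cumulative: 15.6, 17.7, 22.0, 39.6, 53.1, 65.5, 65.5, 76.8, 90.6, 94.7, 100.4, 108.4.
The total first reaches 74 DD on day 8.

day 8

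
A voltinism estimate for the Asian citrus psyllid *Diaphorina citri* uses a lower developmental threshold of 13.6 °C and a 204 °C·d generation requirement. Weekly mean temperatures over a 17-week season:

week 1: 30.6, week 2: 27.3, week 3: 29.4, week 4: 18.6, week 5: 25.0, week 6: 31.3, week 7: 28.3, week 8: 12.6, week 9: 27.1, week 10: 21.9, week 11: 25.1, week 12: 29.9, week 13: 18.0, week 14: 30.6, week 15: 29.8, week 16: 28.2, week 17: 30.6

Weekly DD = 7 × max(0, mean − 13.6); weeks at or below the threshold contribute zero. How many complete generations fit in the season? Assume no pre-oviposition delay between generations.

Weekly DD (7 × max(0, T̄ − 13.6)): 119.0, 95.9, 110.6, 35.0, 79.8, 123.9, 102.9, 0.0, 94.5, 58.1, 80.5, 114.1, 30.8, 119.0, 113.4, 102.2, 119.0.
Season total = 1498.7 DD.
Complete generations = ⌊1498.7 / 204⌋ = 7.

7 generations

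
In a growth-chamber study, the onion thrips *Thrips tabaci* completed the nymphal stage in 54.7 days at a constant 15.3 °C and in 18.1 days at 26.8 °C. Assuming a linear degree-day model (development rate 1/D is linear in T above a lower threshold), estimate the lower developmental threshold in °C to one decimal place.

Under the model K = D·(T − T_b), so D₁·(T₁ − T_b) = D₂·(T₂ − T_b).
54.7·(15.3 − T_b) = 18.1·(26.8 − T_b)
T_b = (54.7·15.3 − 18.1·26.8) / (54.7 − 18.1) = 351.83 / 36.6 = 9.613 °C ≈ 9.6 °C.

9.6 °C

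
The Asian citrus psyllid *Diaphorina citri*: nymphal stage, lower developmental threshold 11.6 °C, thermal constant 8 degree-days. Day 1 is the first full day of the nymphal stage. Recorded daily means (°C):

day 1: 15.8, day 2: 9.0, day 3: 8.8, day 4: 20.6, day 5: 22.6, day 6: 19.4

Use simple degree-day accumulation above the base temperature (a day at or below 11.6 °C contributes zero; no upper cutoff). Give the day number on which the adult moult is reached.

Daily DD above 11.6 °C: 4.2, 0.0, 0.0, 9.0, 11.0, 7.8.
Cumulative: 4.2, 4.2, 4.2, 13.2, 24.2, 32.0.
The total first reaches 8 DD on day 4.

day 4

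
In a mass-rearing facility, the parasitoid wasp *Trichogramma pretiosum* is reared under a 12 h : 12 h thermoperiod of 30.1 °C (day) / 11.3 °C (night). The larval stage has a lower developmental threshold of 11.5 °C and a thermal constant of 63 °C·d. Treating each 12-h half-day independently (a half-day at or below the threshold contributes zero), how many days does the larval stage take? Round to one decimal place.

Day half: max(0, 30.1 − 11.5) × 0.5 = 18.6 × 0.5 = 9.30 DD.
Night half: max(0, 11.3 − 11.5) × 0.5 = 0.0 × 0.5 = 0.00 DD.
Per 24 h: 9.30 DD/day.
Duration = 63 / 9.30 = 6.774 ≈ 6.8 days.

6.8 days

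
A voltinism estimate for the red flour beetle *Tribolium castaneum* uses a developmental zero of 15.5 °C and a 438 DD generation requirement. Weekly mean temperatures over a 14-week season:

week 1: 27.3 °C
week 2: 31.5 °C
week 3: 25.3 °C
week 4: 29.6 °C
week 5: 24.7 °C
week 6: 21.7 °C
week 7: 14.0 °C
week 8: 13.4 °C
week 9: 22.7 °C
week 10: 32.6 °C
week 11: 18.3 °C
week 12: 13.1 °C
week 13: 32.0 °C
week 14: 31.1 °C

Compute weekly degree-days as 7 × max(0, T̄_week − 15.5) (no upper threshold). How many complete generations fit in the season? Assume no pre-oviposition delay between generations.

2 generations

Weekly DD (7 × max(0, T̄ − 15.5)): 82.6, 112.0, 68.6, 98.7, 64.4, 43.4, 0.0, 0.0, 50.4, 119.7, 19.6, 0.0, 115.5, 109.2.
Season total = 884.1 DD.
Complete generations = ⌊884.1 / 438⌋ = 2.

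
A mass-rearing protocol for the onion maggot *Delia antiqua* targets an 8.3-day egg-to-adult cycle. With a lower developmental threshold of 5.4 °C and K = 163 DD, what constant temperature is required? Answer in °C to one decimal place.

Required daily accumulation = 163 / 8.3 = 19.639 DD/day.
T = T_base + 19.639 = 5.4 + 19.639 = 25.039 ≈ 25.0 °C.

25.0 °C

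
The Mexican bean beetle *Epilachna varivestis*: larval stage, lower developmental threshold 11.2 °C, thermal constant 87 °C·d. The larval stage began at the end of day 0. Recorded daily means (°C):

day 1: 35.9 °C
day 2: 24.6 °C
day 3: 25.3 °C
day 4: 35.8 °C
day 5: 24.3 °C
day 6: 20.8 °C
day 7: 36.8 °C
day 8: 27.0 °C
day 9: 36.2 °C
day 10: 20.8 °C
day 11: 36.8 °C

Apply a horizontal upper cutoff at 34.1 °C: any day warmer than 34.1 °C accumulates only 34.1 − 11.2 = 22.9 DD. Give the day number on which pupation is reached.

Daily DD above 11.2 °C (capped at 22.9): 22.9, 13.4, 14.1, 22.9, 13.1, 9.6, 22.9, 15.8, 22.9, 9.6, 22.9.
Cumulative: 22.9, 36.3, 50.4, 73.3, 86.4, 96.0, 118.9, 134.7, 157.6, 167.2, 190.1.
The total first reaches 87 DD on day 6.

day 6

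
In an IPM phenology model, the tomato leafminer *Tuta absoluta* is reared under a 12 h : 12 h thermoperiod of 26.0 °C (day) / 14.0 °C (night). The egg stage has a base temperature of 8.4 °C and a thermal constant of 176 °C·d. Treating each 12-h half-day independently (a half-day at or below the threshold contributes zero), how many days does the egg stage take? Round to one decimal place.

15.2 days

Day half: max(0, 26.0 − 8.4) × 0.5 = 17.6 × 0.5 = 8.80 DD.
Night half: max(0, 14.0 − 8.4) × 0.5 = 5.6 × 0.5 = 2.80 DD.
Per 24 h: 11.60 DD/day.
Duration = 176 / 11.60 = 15.172 ≈ 15.2 days.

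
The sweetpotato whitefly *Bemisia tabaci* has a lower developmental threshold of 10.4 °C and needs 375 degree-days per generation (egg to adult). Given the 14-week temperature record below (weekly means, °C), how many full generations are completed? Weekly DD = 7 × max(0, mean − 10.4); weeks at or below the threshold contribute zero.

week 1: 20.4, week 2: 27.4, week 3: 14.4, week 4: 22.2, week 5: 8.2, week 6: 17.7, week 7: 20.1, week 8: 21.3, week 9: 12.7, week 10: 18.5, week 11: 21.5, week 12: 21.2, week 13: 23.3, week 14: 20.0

Weekly DD (7 × max(0, T̄ − 10.4)): 70.0, 119.0, 28.0, 82.6, 0.0, 51.1, 67.9, 76.3, 16.1, 56.7, 77.7, 75.6, 90.3, 67.2.
Season total = 878.5 DD.
Complete generations = ⌊878.5 / 375⌋ = 2.

2 generations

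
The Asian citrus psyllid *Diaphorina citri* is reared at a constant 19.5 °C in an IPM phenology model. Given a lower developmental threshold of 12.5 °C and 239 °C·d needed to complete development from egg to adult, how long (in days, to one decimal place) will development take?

34.1 days

Daily accumulation = 19.5 − 12.5 = 7.0 DD/day.
Duration = 239 / 7.0 = 34.143 ≈ 34.1 days.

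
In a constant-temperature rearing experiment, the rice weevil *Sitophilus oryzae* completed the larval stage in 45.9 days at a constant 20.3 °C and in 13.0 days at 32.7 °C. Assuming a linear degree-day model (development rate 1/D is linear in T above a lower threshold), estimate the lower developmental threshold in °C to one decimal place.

Linear rate model ⇒ the product D·(T − T_b) is constant across temperatures.
45.9·(20.3 − T_b) = 13.0·(32.7 − T_b)
T_b = (45.9·20.3 − 13.0·32.7) / (45.9 − 13.0) = 506.67 / 32.9 = 15.400 °C ≈ 15.4 °C.

15.4 °C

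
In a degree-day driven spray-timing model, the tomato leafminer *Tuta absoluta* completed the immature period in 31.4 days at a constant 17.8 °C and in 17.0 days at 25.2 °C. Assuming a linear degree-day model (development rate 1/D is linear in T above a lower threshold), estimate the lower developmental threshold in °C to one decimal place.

Under the model K = D·(T − T_b), so D₁·(T₁ − T_b) = D₂·(T₂ − T_b).
31.4·(17.8 − T_b) = 17.0·(25.2 − T_b)
T_b = (31.4·17.8 − 17.0·25.2) / (31.4 − 17.0) = 130.52 / 14.4 = 9.064 °C ≈ 9.1 °C.

9.1 °C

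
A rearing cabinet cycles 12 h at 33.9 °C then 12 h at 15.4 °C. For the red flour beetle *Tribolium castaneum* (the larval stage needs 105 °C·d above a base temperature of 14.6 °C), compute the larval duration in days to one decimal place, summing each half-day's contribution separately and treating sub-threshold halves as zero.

10.4 days

Day half: max(0, 33.9 − 14.6) × 0.5 = 19.3 × 0.5 = 9.65 DD.
Night half: max(0, 15.4 − 14.6) × 0.5 = 0.8 × 0.5 = 0.40 DD.
Per 24 h: 10.05 DD/day.
Duration = 105 / 10.05 = 10.448 ≈ 10.4 days.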